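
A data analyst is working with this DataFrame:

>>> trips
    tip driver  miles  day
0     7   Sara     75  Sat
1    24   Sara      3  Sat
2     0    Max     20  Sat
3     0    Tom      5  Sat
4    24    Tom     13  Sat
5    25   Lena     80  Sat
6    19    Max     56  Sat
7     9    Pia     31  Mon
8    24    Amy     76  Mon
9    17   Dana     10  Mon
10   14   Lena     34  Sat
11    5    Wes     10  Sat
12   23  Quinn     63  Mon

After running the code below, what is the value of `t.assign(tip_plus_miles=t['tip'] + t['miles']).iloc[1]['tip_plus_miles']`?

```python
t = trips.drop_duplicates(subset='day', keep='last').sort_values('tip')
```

drop duplicate day (keep=last):
    tip driver  miles  day
11    5    Wes     10  Sat
12   23  Quinn     63  Mon
sort by tip:
    tip driver  miles  day
11    5    Wes     10  Sat
12   23  Quinn     63  Mon
add column tip_plus_miles = t['tip'] + t['miles']:
    tip driver  miles  day  tip_plus_miles
11    5    Wes     10  Sat              15
12   23  Quinn     63  Mon              86

86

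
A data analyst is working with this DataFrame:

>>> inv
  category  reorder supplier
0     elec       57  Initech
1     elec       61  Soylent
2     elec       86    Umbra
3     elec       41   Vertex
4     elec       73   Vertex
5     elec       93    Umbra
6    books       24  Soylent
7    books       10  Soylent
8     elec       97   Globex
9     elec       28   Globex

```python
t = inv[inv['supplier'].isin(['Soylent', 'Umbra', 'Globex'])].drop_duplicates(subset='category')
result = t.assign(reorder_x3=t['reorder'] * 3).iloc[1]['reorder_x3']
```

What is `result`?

72

filter rows where supplier in ['Soylent', 'Umbra', 'Globex']:
  category  reorder supplier
1     elec       61  Soylent
2     elec       86    Umbra
5     elec       93    Umbra
6    books       24  Soylent
7    books       10  Soylent
8     elec       97   Globex
9     elec       28   Globex
drop duplicate category (keep=first):
  category  reorder supplier
1     elec       61  Soylent
6    books       24  Soylent
add column reorder_x3 = t['reorder'] * 3:
  category  reorder supplier  reorder_x3
1     elec       61  Soylent         183
6    books       24  Soylent          72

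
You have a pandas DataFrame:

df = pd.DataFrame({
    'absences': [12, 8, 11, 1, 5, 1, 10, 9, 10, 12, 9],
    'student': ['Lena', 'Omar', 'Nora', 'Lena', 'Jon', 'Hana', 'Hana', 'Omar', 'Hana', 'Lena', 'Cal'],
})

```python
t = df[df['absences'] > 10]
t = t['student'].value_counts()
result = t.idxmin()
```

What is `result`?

Nora

filter rows where absences > 10:
   absences student
0        12    Lena
2        11    Nora
9        12    Lena
value_counts of student:
student
Lena    2
Nora    1
Name: count, dtype: int64
label with the smallest value → Nora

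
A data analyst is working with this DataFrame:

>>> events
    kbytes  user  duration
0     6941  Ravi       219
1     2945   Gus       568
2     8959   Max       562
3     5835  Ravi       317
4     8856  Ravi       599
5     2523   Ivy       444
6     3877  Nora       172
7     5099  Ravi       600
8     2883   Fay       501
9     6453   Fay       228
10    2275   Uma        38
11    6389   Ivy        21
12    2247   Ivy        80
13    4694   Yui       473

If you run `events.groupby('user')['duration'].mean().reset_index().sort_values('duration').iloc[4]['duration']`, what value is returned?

group by user, mean of duration:
user
Fay     364.500000
Gus     568.000000
Ivy     181.666667
Max     562.000000
Nora    172.000000
Ravi    433.750000
Uma      38.000000
Yui     473.000000
Name: duration, dtype: float64
reset_index():
   user    duration
0   Fay  364.500000
1   Gus  568.000000
2   Ivy  181.666667
3   Max  562.000000
4  Nora  172.000000
5  Ravi  433.750000
6   Uma   38.000000
7   Yui  473.000000
sort by duration:
   user    duration
6   Uma   38.000000
4  Nora  172.000000
2   Ivy  181.666667
0   Fay  364.500000
5  Ravi  433.750000
7   Yui  473.000000
3   Max  562.000000
1   Gus  568.000000
Reading off the value at position 4, column 'duration', we get 433.75.

433.75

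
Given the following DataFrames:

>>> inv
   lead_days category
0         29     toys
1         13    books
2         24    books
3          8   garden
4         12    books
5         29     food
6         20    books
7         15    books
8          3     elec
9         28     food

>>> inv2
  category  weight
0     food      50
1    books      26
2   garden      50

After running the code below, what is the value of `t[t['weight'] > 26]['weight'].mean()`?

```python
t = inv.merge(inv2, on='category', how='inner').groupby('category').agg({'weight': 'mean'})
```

50.0

merge on 'category' (how='inner') → 8 rows:
   lead_days category  weight
0         13    books      26
1         24    books      26
2          8   garden      50
3         12    books      26
4         29     food      50
5         20    books      26
6         15    books      26
7         28     food      50
group by category, mean of weight:
          weight
category        
books       26.0
food        50.0
garden      50.0
filter rows where weight > 26:
          weight
category        
food        50.0
garden      50.0
Then the mean of column 'weight': 50.0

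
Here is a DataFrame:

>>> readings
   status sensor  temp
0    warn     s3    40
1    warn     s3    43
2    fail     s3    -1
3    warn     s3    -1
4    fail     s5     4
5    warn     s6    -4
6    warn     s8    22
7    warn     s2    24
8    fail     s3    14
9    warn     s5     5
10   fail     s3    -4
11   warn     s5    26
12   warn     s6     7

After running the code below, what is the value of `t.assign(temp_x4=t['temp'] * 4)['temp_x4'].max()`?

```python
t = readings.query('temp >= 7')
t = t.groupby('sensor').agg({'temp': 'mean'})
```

filter rows where temp >= 7:
   status sensor  temp
0    warn     s3    40
1    warn     s3    43
6    warn     s8    22
7    warn     s2    24
8    fail     s3    14
11   warn     s5    26
12   warn     s6     7
group by sensor, mean of temp:
             temp
sensor           
s2      24.000000
s3      32.333333
s5      26.000000
s6       7.000000
s8      22.000000
add column temp_x4 = t['temp'] * 4:
             temp     temp_x4
sensor                       
s2      24.000000   96.000000
s3      32.333333  129.333333
s5      26.000000  104.000000
s6       7.000000   28.000000
s8      22.000000   88.000000
The max of column 'temp_x4' is 129.333333333.

129.333333333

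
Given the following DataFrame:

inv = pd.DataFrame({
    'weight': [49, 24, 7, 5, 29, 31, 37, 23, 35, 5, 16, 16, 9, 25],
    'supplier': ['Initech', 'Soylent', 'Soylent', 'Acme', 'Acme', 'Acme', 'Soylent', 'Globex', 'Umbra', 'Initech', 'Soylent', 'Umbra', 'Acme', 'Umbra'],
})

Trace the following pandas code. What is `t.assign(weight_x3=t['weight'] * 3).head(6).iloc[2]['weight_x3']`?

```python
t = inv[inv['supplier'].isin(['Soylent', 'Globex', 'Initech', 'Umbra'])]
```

filter rows where supplier in ['Soylent', 'Globex', 'Initech', 'Umbra']:
    weight supplier
0       49  Initech
1       24  Soylent
2        7  Soylent
6       37  Soylent
7       23   Globex
8       35    Umbra
9        5  Initech
10      16  Soylent
11      16    Umbra
13      25    Umbra
add column weight_x3 = t['weight'] * 3:
    weight supplier  weight_x3
0       49  Initech        147
1       24  Soylent         72
2        7  Soylent         21
6       37  Soylent        111
7       23   Globex         69
8       35    Umbra        105
9        5  Initech         15
10      16  Soylent         48
11      16    Umbra         48
13      25    Umbra         75
take first 6 rows:
   weight supplier  weight_x3
0      49  Initech        147
1      24  Soylent         72
2       7  Soylent         21
6      37  Soylent        111
7      23   Globex         69
8      35    Umbra        105

21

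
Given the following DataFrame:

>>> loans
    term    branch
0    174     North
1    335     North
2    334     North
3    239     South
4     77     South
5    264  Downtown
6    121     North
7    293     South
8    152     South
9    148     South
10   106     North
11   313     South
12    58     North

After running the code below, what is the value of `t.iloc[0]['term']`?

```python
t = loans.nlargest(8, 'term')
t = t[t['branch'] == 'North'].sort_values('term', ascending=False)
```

take 8 rows with largest term:
    term    branch
1    335     North
2    334     North
11   313     South
7    293     South
5    264  Downtown
3    239     South
0    174     North
8    152     South
filter rows where branch == 'North':
   term branch
1   335  North
2   334  North
0   174  North
sort by term descending:
   term branch
1   335  North
2   334  North
0   174  North
So iloc[0]['term'] = 335.

335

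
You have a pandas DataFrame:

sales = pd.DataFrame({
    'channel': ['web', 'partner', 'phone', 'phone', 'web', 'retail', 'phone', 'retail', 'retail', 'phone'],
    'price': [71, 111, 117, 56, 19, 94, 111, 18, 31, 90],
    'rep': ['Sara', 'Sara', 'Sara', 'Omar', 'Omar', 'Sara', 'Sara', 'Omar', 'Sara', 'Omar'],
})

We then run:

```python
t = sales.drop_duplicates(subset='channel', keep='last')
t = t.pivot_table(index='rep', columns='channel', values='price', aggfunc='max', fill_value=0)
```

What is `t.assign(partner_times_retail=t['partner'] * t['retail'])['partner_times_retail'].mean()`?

1720.5

drop duplicate channel (keep=last):
   channel  price   rep
1  partner    111  Sara
4      web     19  Omar
8   retail     31  Sara
9    phone     90  Omar
pivot: rows=rep, cols=channel, max(price):
channel  partner  phone  retail  web
rep                                 
Omar           0     90       0   19
Sara         111      0      31    0
add column partner_times_retail = t['partner'] * t['retail']:
channel  partner  phone  retail  web  partner_times_retail
rep                                                       
Omar           0     90       0   19                     0
Sara         111      0      31    0                  3441
Then the mean of column 'partner_times_retail': 1720.5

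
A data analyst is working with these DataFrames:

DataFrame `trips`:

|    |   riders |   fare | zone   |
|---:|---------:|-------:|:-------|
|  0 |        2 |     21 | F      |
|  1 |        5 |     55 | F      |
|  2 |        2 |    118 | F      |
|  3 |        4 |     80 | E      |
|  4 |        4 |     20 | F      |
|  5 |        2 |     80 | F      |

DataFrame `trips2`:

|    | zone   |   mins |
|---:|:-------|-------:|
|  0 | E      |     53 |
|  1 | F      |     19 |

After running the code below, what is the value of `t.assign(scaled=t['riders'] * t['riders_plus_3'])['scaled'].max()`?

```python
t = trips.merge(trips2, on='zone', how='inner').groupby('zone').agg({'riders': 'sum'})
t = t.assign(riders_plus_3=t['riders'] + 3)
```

270

merge on 'zone' (how='inner') → 6 rows:
   riders  fare zone  mins
0       2    21    F    19
1       5    55    F    19
2       2   118    F    19
3       4    80    E    53
4       4    20    F    19
5       2    80    F    19
group by zone, sum of riders:
      riders
zone        
E          4
F         15
add column riders_plus_3 = t['riders'] + 3:
      riders  riders_plus_3
zone                       
E          4              7
F         15             18
add column scaled = t['riders'] * t['riders_plus_3']:
      riders  riders_plus_3  scaled
zone                               
E          4              7      28
F         15             18     270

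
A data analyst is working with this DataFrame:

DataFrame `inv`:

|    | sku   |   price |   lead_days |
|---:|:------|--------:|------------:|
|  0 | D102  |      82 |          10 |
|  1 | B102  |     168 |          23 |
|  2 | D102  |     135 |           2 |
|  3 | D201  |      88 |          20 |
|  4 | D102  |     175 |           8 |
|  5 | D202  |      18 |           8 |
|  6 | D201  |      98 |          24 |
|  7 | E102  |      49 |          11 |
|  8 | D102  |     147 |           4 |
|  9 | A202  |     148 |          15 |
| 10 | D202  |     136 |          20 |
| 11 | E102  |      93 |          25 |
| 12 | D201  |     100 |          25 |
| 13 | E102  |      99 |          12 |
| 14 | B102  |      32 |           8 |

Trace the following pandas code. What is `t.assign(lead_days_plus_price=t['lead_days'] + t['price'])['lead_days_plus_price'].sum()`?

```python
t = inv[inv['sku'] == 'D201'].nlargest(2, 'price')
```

filter rows where sku == 'D201':
     sku  price  lead_days
3   D201     88         20
6   D201     98         24
12  D201    100         25
take 2 rows with largest price:
     sku  price  lead_days
12  D201    100         25
6   D201     98         24
add column lead_days_plus_price = t['lead_days'] + t['price']:
     sku  price  lead_days  lead_days_plus_price
12  D201    100         25                   125
6   D201     98         24                   122
Hence 247.

247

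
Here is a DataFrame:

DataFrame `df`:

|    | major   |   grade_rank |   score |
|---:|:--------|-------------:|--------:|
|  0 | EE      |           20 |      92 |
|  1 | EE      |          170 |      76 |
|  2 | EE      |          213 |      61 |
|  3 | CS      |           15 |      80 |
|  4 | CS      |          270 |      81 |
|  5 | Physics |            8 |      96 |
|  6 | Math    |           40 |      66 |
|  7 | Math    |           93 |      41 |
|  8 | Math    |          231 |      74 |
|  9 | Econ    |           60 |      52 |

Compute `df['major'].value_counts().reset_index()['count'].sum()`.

10

value_counts of major:
major
EE         3
Math       3
CS         2
Physics    1
Econ       1
Name: count, dtype: int64
reset_index():
     major  count
0       EE      3
1     Math      3
2       CS      2
3  Physics      1
4     Econ      1
sum of column 'count' → 10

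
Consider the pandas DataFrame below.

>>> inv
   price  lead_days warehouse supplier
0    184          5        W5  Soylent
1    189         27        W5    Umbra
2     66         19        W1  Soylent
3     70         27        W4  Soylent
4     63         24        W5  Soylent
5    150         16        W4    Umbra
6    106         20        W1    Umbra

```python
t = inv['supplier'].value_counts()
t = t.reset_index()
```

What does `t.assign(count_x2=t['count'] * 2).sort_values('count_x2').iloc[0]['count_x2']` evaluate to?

value_counts of supplier:
supplier
Soylent    4
Umbra      3
Name: count, dtype: int64
reset_index():
  supplier  count
0  Soylent      4
1    Umbra      3
add column count_x2 = t['count'] * 2:
  supplier  count  count_x2
0  Soylent      4         8
1    Umbra      3         6
sort by count_x2:
  supplier  count  count_x2
1    Umbra      3         6
0  Soylent      4         8

6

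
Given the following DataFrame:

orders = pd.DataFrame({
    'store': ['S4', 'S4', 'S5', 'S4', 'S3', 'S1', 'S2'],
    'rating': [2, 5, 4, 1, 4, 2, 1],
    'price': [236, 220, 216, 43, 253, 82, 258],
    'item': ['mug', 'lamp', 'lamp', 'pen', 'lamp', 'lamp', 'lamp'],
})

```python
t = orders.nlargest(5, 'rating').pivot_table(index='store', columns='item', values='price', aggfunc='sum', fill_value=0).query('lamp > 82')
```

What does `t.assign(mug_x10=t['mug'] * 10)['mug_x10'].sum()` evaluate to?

2360

take 5 rows with largest rating:
  store  rating  price  item
1    S4       5    220  lamp
2    S5       4    216  lamp
4    S3       4    253  lamp
0    S4       2    236   mug
5    S1       2     82  lamp
pivot: rows=store, cols=item, sum(price):
item   lamp  mug
store           
S1       82    0
S3      253    0
S4      220  236
S5      216    0
filter rows where lamp > 82:
item   lamp  mug
store           
S3      253    0
S4      220  236
S5      216    0
add column mug_x10 = t['mug'] * 10:
item   lamp  mug  mug_x10
store                    
S3      253    0        0
S4      220  236     2360
S5      216    0        0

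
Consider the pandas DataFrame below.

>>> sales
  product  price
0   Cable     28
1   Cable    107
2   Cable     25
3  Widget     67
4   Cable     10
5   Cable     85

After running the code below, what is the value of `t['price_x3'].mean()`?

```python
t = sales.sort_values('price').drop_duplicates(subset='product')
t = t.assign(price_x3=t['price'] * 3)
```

115.5

sort by price:
  product  price
4   Cable     10
2   Cable     25
0   Cable     28
3  Widget     67
5   Cable     85
1   Cable    107
drop duplicate product (keep=first):
  product  price
4   Cable     10
3  Widget     67
add column price_x3 = t['price'] * 3:
  product  price  price_x3
4   Cable     10        30
3  Widget     67       201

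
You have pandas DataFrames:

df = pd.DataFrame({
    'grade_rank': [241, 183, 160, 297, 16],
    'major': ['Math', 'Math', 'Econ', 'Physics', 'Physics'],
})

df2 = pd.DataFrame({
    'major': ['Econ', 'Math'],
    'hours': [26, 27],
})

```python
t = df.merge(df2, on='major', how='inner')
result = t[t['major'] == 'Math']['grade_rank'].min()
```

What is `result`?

183

merge on 'major' (how='inner') → 3 rows:
   grade_rank major  hours
0         241  Math     27
1         183  Math     27
2         160  Econ     26
filter rows where major == 'Math':
   grade_rank major  hours
0         241  Math     27
1         183  Math     27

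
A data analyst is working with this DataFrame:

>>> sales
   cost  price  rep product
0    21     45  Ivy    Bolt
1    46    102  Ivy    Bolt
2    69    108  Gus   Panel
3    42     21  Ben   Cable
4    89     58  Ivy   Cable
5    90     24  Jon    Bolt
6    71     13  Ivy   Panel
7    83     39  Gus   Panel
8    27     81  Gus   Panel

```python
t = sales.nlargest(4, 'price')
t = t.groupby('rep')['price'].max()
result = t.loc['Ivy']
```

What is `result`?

take 4 rows with largest price:
   cost  price  rep product
2    69    108  Gus   Panel
1    46    102  Ivy    Bolt
8    27     81  Gus   Panel
4    89     58  Ivy   Cable
group by rep, max of price:
rep
Gus    108
Ivy    102
Name: price, dtype: int64
So loc['Ivy'] = 102.

102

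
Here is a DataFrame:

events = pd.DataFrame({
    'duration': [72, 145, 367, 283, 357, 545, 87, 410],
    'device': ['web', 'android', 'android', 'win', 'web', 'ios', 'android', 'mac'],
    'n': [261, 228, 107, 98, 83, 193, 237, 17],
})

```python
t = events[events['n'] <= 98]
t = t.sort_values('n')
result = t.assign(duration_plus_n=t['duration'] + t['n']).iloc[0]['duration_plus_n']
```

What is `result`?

filter rows where n <= 98:
   duration device   n
3       283    win  98
4       357    web  83
7       410    mac  17
sort by n:
   duration device   n
7       410    mac  17
4       357    web  83
3       283    win  98
add column duration_plus_n = t['duration'] + t['n']:
   duration device   n  duration_plus_n
7       410    mac  17              427
4       357    web  83              440
3       283    win  98              381
Then the value at position 0, column 'duration_plus_n': 427

427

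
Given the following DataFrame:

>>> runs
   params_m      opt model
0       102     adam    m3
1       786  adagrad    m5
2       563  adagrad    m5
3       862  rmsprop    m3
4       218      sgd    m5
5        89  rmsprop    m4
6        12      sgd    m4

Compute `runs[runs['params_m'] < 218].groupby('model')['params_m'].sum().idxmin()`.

m4

filter rows where params_m < 218:
   params_m      opt model
0       102     adam    m3
5        89  rmsprop    m4
6        12      sgd    m4
group by model, sum of params_m:
model
m3    102
m4    101
Name: params_m, dtype: int64
The label with the smallest value is m4.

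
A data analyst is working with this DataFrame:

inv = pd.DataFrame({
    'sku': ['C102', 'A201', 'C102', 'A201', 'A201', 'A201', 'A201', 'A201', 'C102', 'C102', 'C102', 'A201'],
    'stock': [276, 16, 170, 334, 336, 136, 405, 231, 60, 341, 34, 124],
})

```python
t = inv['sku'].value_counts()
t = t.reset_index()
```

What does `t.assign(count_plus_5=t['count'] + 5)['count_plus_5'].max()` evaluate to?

value_counts of sku:
sku
A201    7
C102    5
Name: count, dtype: int64
reset_index():
    sku  count
0  A201      7
1  C102      5
add column count_plus_5 = t['count'] + 5:
    sku  count  count_plus_5
0  A201      7            12
1  C102      5            10
Hence 12.

12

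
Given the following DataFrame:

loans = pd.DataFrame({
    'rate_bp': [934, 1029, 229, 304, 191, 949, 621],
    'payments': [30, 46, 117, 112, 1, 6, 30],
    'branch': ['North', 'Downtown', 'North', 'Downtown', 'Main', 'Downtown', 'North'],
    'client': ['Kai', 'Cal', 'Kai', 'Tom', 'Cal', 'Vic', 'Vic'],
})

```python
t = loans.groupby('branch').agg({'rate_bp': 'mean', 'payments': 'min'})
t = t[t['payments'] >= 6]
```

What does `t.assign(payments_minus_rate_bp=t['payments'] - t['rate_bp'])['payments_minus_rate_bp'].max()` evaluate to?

-564.666666667

group by branch: mean(rate_bp), min(payments):
             rate_bp  payments
branch                        
Downtown  760.666667         6
Main      191.000000         1
North     594.666667        30
filter rows where payments >= 6:
             rate_bp  payments
branch                        
Downtown  760.666667         6
North     594.666667        30
add column payments_minus_rate_bp = t['payments'] - t['rate_bp']:
             rate_bp  payments  payments_minus_rate_bp
branch                                                
Downtown  760.666667         6             -754.666667
North     594.666667        30             -564.666667
So max() = -564.666666667.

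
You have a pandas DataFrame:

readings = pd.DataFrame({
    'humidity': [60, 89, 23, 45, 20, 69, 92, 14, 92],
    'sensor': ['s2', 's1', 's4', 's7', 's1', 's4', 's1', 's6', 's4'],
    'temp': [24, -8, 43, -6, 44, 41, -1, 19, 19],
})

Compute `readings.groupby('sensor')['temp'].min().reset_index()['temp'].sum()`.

48

group by sensor, min of temp:
sensor
s1    -8
s2    24
s4    19
s6    19
s7    -6
Name: temp, dtype: int64
reset_index():
  sensor  temp
0     s1    -8
1     s2    24
2     s4    19
3     s6    19
4     s7    -6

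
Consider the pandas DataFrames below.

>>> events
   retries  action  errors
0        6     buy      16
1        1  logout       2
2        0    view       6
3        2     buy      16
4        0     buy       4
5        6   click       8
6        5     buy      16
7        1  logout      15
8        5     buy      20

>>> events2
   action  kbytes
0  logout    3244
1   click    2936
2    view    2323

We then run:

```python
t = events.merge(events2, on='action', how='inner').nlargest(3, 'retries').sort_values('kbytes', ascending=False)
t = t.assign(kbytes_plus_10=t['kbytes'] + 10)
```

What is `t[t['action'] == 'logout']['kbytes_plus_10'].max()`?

3254

merge on 'action' (how='inner') → 4 rows:
   retries  action  errors  kbytes
0        1  logout       2    3244
1        0    view       6    2323
2        6   click       8    2936
3        1  logout      15    3244
take 3 rows with largest retries:
   retries  action  errors  kbytes
2        6   click       8    2936
0        1  logout       2    3244
3        1  logout      15    3244
sort by kbytes descending:
   retries  action  errors  kbytes
0        1  logout       2    3244
3        1  logout      15    3244
2        6   click       8    2936
add column kbytes_plus_10 = t['kbytes'] + 10:
   retries  action  errors  kbytes  kbytes_plus_10
0        1  logout       2    3244            3254
3        1  logout      15    3244            3254
2        6   click       8    2936            2946
filter rows where action == 'logout':
   retries  action  errors  kbytes  kbytes_plus_10
0        1  logout       2    3244            3254
3        1  logout      15    3244            3254
Taking the max of column 'kbytes_plus_10' gives 3254.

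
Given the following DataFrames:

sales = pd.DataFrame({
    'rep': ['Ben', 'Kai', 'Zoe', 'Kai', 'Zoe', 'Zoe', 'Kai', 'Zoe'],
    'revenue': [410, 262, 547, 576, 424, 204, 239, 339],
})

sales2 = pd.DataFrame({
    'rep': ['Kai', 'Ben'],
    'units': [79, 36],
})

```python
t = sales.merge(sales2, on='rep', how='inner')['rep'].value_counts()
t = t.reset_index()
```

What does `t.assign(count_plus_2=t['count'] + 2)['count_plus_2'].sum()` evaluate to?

8

merge on 'rep' (how='inner') → 4 rows:
   rep  revenue  units
0  Ben      410     36
1  Kai      262     79
2  Kai      576     79
3  Kai      239     79
value_counts of rep:
rep
Kai    3
Ben    1
Name: count, dtype: int64
reset_index():
   rep  count
0  Kai      3
1  Ben      1
add column count_plus_2 = t['count'] + 2:
   rep  count  count_plus_2
0  Kai      3             5
1  Ben      1             3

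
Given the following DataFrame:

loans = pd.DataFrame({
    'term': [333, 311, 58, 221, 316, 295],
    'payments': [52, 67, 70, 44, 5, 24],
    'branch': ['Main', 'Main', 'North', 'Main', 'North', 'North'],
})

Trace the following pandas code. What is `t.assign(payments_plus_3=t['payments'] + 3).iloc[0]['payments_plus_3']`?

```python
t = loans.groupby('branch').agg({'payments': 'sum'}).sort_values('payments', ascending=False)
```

group by branch, sum of payments:
        payments
branch          
Main         163
North         99
sort by payments descending:
        payments
branch          
Main         163
North         99
add column payments_plus_3 = t['payments'] + 3:
        payments  payments_plus_3
branch                           
Main         163              166
North         99              102
Finally, value at position 0, column 'payments_plus_3' = 166.

166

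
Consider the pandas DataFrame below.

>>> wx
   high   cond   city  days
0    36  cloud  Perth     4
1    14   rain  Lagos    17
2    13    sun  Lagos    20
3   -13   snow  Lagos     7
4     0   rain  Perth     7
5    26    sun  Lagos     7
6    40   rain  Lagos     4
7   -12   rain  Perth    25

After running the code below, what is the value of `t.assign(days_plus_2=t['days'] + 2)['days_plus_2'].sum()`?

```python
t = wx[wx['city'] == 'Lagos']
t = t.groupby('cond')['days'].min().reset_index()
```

filter rows where city == 'Lagos':
   high  cond   city  days
1    14  rain  Lagos    17
2    13   sun  Lagos    20
3   -13  snow  Lagos     7
5    26   sun  Lagos     7
6    40  rain  Lagos     4
group by cond, min of days:
cond
rain    4
snow    7
sun     7
Name: days, dtype: int64
reset_index():
   cond  days
0  rain     4
1  snow     7
2   sun     7
add column days_plus_2 = t['days'] + 2:
   cond  days  days_plus_2
0  rain     4            6
1  snow     7            9
2   sun     7            9
So sum() = 24.

24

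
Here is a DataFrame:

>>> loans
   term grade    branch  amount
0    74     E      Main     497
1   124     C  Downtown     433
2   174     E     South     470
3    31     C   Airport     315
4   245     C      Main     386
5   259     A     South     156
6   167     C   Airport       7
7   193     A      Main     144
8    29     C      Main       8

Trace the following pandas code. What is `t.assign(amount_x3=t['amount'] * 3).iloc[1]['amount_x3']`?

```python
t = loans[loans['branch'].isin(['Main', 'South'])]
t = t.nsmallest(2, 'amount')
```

432

filter rows where branch in ['Main', 'South']:
   term grade branch  amount
0    74     E   Main     497
2   174     E  South     470
4   245     C   Main     386
5   259     A  South     156
7   193     A   Main     144
8    29     C   Main       8
take 2 rows with smallest amount:
   term grade branch  amount
8    29     C   Main       8
7   193     A   Main     144
add column amount_x3 = t['amount'] * 3:
   term grade branch  amount  amount_x3
8    29     C   Main       8         24
7   193     A   Main     144        432
Taking the value at position 1, column 'amount_x3' gives 432.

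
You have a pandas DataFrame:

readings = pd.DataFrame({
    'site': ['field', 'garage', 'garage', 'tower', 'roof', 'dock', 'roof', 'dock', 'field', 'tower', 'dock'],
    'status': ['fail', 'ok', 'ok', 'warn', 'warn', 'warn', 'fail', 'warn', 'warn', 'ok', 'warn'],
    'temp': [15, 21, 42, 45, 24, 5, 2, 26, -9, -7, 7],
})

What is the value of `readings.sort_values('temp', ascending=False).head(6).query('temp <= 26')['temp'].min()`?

sort by temp descending:
      site status  temp
3    tower   warn    45
2   garage     ok    42
7     dock   warn    26
4     roof   warn    24
1   garage     ok    21
0    field   fail    15
10    dock   warn     7
5     dock   warn     5
6     roof   fail     2
9    tower     ok    -7
8    field   warn    -9
take first 6 rows:
     site status  temp
3   tower   warn    45
2  garage     ok    42
7    dock   warn    26
4    roof   warn    24
1  garage     ok    21
0   field   fail    15
filter rows where temp <= 26:
     site status  temp
7    dock   warn    26
4    roof   warn    24
1  garage     ok    21
0   field   fail    15
The min of column 'temp' is 15.

15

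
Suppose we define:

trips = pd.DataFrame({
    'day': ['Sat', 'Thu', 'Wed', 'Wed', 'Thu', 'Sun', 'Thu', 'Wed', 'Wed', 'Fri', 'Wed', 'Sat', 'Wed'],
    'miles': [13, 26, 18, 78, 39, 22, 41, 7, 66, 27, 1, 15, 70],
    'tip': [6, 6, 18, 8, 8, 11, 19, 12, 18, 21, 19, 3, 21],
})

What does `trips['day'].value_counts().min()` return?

1

value_counts of day:
day
Wed    6
Thu    3
Sat    2
Sun    1
Fri    1
Name: count, dtype: int64
So min() = 1.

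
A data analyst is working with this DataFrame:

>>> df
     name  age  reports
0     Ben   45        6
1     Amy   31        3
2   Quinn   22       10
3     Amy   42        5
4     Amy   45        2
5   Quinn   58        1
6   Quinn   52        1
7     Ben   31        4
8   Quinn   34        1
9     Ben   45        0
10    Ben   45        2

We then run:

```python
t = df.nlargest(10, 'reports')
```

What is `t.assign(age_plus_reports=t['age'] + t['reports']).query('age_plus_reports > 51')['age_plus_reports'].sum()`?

112

take 10 rows with largest reports:
     name  age  reports
2   Quinn   22       10
0     Ben   45        6
3     Amy   42        5
7     Ben   31        4
1     Amy   31        3
4     Amy   45        2
10    Ben   45        2
5   Quinn   58        1
6   Quinn   52        1
8   Quinn   34        1
add column age_plus_reports = t['age'] + t['reports']:
     name  age  reports  age_plus_reports
2   Quinn   22       10                32
0     Ben   45        6                51
3     Amy   42        5                47
7     Ben   31        4                35
1     Amy   31        3                34
4     Amy   45        2                47
10    Ben   45        2                47
5   Quinn   58        1                59
6   Quinn   52        1                53
8   Quinn   34        1                35
filter rows where age_plus_reports > 51:
    name  age  reports  age_plus_reports
5  Quinn   58        1                59
6  Quinn   52        1                53
The sum of column 'age_plus_reports' is 112.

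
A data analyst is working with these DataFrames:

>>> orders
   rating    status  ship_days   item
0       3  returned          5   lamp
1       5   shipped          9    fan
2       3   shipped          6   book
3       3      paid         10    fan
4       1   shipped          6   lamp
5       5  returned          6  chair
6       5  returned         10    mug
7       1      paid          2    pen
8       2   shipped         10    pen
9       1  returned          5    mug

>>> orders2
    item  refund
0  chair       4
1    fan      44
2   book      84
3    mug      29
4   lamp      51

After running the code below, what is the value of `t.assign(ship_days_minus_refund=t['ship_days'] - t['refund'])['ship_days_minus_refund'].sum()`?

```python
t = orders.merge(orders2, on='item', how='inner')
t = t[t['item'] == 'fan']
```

merge on 'item' (how='inner') → 8 rows:
   rating    status  ship_days   item  refund
0       3  returned          5   lamp      51
1       5   shipped          9    fan      44
2       3   shipped          6   book      84
3       3      paid         10    fan      44
4       1   shipped          6   lamp      51
5       5  returned          6  chair       4
6       5  returned         10    mug      29
7       1  returned          5    mug      29
filter rows where item == 'fan':
   rating   status  ship_days item  refund
1       5  shipped          9  fan      44
3       3     paid         10  fan      44
add column ship_days_minus_refund = t['ship_days'] - t['refund']:
   rating   status  ship_days item  refund  ship_days_minus_refund
1       5  shipped          9  fan      44                     -35
3       3     paid         10  fan      44                     -34

-69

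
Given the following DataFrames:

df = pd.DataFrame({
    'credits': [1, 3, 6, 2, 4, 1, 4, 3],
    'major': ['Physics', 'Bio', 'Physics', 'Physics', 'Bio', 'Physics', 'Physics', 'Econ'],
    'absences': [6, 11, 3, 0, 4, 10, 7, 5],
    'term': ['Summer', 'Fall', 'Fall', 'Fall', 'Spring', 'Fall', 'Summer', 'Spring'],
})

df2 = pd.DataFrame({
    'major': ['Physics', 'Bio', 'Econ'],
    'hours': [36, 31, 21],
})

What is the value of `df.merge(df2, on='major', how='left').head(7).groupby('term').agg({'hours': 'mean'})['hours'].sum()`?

101.75

merge on 'major' (how='left') → 8 rows:
   credits    major  absences    term  hours
0        1  Physics         6  Summer     36
1        3      Bio        11    Fall     31
2        6  Physics         3    Fall     36
3        2  Physics         0    Fall     36
4        4      Bio         4  Spring     31
5        1  Physics        10    Fall     36
6        4  Physics         7  Summer     36
7        3     Econ         5  Spring     21
take first 7 rows:
   credits    major  absences    term  hours
0        1  Physics         6  Summer     36
1        3      Bio        11    Fall     31
2        6  Physics         3    Fall     36
3        2  Physics         0    Fall     36
4        4      Bio         4  Spring     31
5        1  Physics        10    Fall     36
6        4  Physics         7  Summer     36
group by term, mean of hours:
        hours
term         
Fall    34.75
Spring  31.00
Summer  36.00
Finally, sum of column 'hours' = 101.75.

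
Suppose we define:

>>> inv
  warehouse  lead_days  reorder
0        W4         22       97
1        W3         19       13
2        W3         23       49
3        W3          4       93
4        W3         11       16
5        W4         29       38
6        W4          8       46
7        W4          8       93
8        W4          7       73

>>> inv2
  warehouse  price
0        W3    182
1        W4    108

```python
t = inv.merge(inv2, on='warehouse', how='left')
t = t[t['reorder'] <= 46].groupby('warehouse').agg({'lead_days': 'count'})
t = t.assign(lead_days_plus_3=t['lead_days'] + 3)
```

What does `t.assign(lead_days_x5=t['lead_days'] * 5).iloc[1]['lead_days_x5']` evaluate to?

10

merge on 'warehouse' (how='left') → 9 rows:
  warehouse  lead_days  reorder  price
0        W4         22       97    108
1        W3         19       13    182
2        W3         23       49    182
3        W3          4       93    182
4        W3         11       16    182
5        W4         29       38    108
6        W4          8       46    108
7        W4          8       93    108
8        W4          7       73    108
filter rows where reorder <= 46:
  warehouse  lead_days  reorder  price
1        W3         19       13    182
4        W3         11       16    182
5        W4         29       38    108
6        W4          8       46    108
group by warehouse, count of lead_days:
           lead_days
warehouse           
W3                 2
W4                 2
add column lead_days_plus_3 = t['lead_days'] + 3:
           lead_days  lead_days_plus_3
warehouse                             
W3                 2                 5
W4                 2                 5
add column lead_days_x5 = t['lead_days'] * 5:
           lead_days  lead_days_plus_3  lead_days_x5
warehouse                                           
W3                 2                 5            10
W4                 2                 5            10
value at position 1, column 'lead_days_x5' → 10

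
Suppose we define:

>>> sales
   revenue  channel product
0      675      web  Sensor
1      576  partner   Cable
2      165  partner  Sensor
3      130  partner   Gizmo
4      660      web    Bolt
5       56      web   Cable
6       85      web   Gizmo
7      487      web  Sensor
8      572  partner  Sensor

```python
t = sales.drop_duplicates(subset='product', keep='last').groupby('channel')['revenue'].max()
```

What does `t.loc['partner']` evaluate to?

drop duplicate product (keep=last):
   revenue  channel product
4      660      web    Bolt
5       56      web   Cable
6       85      web   Gizmo
8      572  partner  Sensor
group by channel, max of revenue:
channel
partner    572
web        660
Name: revenue, dtype: int64
Taking the value at index 'partner' gives 572.

572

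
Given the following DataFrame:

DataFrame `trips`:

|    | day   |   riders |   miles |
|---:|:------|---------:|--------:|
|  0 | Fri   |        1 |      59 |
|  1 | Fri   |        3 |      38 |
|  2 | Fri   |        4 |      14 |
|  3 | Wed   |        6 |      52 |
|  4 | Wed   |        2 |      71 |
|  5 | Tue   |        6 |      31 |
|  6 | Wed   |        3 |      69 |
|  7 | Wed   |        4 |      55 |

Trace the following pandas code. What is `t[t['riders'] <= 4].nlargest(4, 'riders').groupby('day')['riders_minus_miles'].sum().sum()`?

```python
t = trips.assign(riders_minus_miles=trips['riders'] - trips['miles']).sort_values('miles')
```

-162

add column riders_minus_miles = trips['riders'] - trips['miles']:
   day  riders  miles  riders_minus_miles
0  Fri       1     59                 -58
1  Fri       3     38                 -35
2  Fri       4     14                 -10
3  Wed       6     52                 -46
4  Wed       2     71                 -69
5  Tue       6     31                 -25
6  Wed       3     69                 -66
7  Wed       4     55                 -51
sort by miles:
   day  riders  miles  riders_minus_miles
2  Fri       4     14                 -10
5  Tue       6     31                 -25
1  Fri       3     38                 -35
3  Wed       6     52                 -46
7  Wed       4     55                 -51
0  Fri       1     59                 -58
6  Wed       3     69                 -66
4  Wed       2     71                 -69
filter rows where riders <= 4:
   day  riders  miles  riders_minus_miles
2  Fri       4     14                 -10
1  Fri       3     38                 -35
7  Wed       4     55                 -51
0  Fri       1     59                 -58
6  Wed       3     69                 -66
4  Wed       2     71                 -69
take 4 rows with largest riders:
   day  riders  miles  riders_minus_miles
2  Fri       4     14                 -10
7  Wed       4     55                 -51
1  Fri       3     38                 -35
6  Wed       3     69                 -66
group by day, sum of riders_minus_miles:
day
Fri    -45
Wed   -117
Name: riders_minus_miles, dtype: int64
Hence -162.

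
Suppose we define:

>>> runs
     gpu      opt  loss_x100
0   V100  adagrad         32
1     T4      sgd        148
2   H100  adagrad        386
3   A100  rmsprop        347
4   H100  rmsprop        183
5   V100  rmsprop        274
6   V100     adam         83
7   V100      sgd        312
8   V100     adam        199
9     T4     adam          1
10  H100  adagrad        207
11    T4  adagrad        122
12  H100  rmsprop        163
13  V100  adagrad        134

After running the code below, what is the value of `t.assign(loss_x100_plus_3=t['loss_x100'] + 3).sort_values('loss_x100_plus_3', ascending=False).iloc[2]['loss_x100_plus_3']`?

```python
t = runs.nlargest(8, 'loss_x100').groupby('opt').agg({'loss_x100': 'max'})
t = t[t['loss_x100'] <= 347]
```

take 8 rows with largest loss_x100:
     gpu      opt  loss_x100
2   H100  adagrad        386
3   A100  rmsprop        347
7   V100      sgd        312
5   V100  rmsprop        274
10  H100  adagrad        207
8   V100     adam        199
4   H100  rmsprop        183
12  H100  rmsprop        163
group by opt, max of loss_x100:
         loss_x100
opt               
adagrad        386
adam           199
rmsprop        347
sgd            312
filter rows where loss_x100 <= 347:
         loss_x100
opt               
adam           199
rmsprop        347
sgd            312
add column loss_x100_plus_3 = t['loss_x100'] + 3:
         loss_x100  loss_x100_plus_3
opt                                 
adam           199               202
rmsprop        347               350
sgd            312               315
sort by loss_x100_plus_3 descending:
         loss_x100  loss_x100_plus_3
opt                                 
rmsprop        347               350
sgd            312               315
adam           199               202

202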